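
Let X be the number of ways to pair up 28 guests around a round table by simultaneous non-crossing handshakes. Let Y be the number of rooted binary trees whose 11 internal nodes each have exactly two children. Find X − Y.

Non-crossing handshake pairings of 2n people are counted by C_n; 28 people gives n = 14. So X = C_14 = 2674440.
The number of full binary trees on 11 internal nodes is the Catalan number C_11. So Y = C_11 = 58786.
X − Y = 2674440 − 58786 = 2615654.

2615654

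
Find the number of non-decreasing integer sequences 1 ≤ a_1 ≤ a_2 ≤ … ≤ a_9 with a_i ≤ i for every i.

4862

Such sub-staircase sequences of length n are counted by C_n; here n = 9.
C_9 = 4862.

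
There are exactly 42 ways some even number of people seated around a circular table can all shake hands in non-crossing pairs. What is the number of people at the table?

Non-crossing handshake pairings of 2n people are counted by C_n, and C_5 = 42.
So n = 5, and there are 2n = 10 people.

10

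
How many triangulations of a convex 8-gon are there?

The number of triangulations of an 8-gon is the Catalan number C_6 (index = sides − 2).
C_6 = C(12,6)/7 = 924/7 = 132.

132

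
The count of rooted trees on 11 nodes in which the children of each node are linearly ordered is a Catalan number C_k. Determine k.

Rooted ordered (plane) trees on m nodes have m−1 edges and are counted by C_{m−1}; m = 11 gives C_10.

10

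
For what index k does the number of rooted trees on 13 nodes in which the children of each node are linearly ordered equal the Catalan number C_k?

12

A rooted plane tree on 13 nodes has 12 edges, and such trees are counted by C_12.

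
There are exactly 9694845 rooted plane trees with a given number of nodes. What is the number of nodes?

16

Rooted ordered trees on m nodes are counted by C_{m−1}. Since C_15 = 9694845, the index is 15.
So the index is 15, and the number of nodes is 15 + 1 = 16.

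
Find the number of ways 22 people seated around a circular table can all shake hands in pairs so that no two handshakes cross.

58786

Non-crossing handshake pairings of 2n people are counted by C_n; 22 people gives n = 11.
C_11 = 58786.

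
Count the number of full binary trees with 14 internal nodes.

2674440

Full binary trees with n internal nodes are counted by C_n; here n = 14.
C_14 = C(28,14)/15 = 40116600/15 = 2674440.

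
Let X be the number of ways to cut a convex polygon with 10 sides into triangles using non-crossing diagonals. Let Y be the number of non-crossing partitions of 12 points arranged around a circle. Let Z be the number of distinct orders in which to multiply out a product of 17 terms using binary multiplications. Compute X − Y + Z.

35151088

The number of triangulations of a 10-gon is the Catalan number C_8 (index = sides − 2). So X = C_8 = 1430.
Non-crossing partitions of an n-element set are counted by C_n; here n = 12. So Y = C_12 = 208012.
Ways to associate a product of 17 factors correspond to binary trees on 17 leaves, so the count is C_16. So Z = C_16 = 35357670.
X − Y + Z = 1430 − 208012 + 35357670 = 35151088.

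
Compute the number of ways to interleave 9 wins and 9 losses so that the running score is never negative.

Ballot sequences with n votes each where one side never trails are Dyck words, counted by C_n; here n = 9.
C_9 = C(18,9)/10 = 48620/10 = 4862.

4862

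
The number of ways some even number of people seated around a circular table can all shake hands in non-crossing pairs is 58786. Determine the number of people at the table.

22

Non-crossing handshake pairings of 2n people are counted by C_n. Since C_11 = 58786, the index is 11.
So n = 11, and there are 2n = 22 people.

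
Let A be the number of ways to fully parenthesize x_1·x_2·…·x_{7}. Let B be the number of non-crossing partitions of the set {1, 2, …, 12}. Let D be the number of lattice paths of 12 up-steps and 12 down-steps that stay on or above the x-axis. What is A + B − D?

Ways to associate a product of 7 factors correspond to binary trees on 7 leaves, so the count is C_6. So A = C_6 = 132.
Non-crossing partitions of an n-element set are counted by C_n; here n = 12. So B = C_12 = 208012.
Dyck paths of semilength n (length 2n) are counted by C_n; here n = 12. So D = C_12 = 208012.
A + B − D = 132 + 208012 − 208012 = 132.

132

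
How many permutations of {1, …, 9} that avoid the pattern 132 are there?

4862

For any fixed pattern of length 3, the pattern-avoiding permutations of [9] number C_9.
C_9 = C(18,9)/10 = 48620/10 = 4862.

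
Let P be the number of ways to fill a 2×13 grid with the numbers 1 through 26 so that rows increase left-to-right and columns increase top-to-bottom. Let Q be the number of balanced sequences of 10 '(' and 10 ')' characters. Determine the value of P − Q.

726104

Standard Young tableaux of shape 2×n are counted by C_n; here n = 13. So P = C_13 = 742900.
Balanced strings of n pairs of brackets are counted by C_n; here n = 10. So Q = C_10 = 16796.
P − Q = 742900 − 16796 = 726104.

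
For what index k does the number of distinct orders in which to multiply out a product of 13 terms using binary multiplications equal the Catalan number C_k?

12

Bracketing 13 factors into binary products is counted by C_{13−1} = C_12.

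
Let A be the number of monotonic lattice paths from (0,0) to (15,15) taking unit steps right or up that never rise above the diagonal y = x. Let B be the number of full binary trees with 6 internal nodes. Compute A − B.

Monotone paths in an n×n grid that stay weakly below the diagonal are counted by C_n; here n = 15. So A = C_15 = 9694845.
The number of full binary trees on 6 internal nodes is the Catalan number C_6. So B = C_6 = 132.
A − B = 9694845 − 132 = 9694713.

9694713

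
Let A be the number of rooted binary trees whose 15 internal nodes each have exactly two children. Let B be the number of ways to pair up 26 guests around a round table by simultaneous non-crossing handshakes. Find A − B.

8951945

The number of full binary trees on 15 internal nodes is the Catalan number C_15. So A = C_15 = 9694845.
Non-crossing handshake pairings of 2n people are counted by C_n; 26 people gives n = 13. So B = C_13 = 742900.
A − B = 9694845 − 742900 = 8951945.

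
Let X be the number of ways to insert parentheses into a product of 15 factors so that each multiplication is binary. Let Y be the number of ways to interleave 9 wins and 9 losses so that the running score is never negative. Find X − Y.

Ways to associate a product of 15 factors correspond to binary trees on 15 leaves, so the count is C_14. So X = C_14 = 2674440.
Ballot sequences with n votes each where one side never trails are Dyck words, counted by C_n; here n = 9. So Y = C_9 = 4862.
X − Y = 2674440 − 4862 = 2669578.

2669578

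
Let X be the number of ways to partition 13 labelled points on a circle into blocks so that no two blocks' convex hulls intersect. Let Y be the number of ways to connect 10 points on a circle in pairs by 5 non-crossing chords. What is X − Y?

The non-crossing partitions of [13] form a lattice of size C_13. So X = C_13 = 742900.
Pairing 10 circle points by 5 non-crossing chords gives C_5 matchings. So Y = C_5 = 42.
X − Y = 742900 − 42 = 742858.

742858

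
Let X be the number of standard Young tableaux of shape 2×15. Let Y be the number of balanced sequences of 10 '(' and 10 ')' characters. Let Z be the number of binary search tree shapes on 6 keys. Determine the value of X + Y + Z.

9711773

Standard Young tableaux of shape 2×n are counted by C_n; here n = 15. So X = C_15 = 9694845.
With 10 pairs the number of balanced bracket strings is the Catalan number C_10. So Y = C_10 = 16796.
There are C_n binary search tree shapes on n keys; with n = 6 that is C_6. So Z = C_6 = 132.
X + Y + Z = 9694845 + 16796 + 132 = 9711773.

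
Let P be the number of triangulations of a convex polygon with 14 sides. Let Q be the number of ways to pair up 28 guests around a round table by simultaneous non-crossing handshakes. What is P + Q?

2882452

A convex 14-gon is triangulated into 12 triangles, and the number of such triangulations is the Catalan number C_{14−2} = C_12. So P = C_12 = 208012.
Non-crossing handshake pairings of 2n people are counted by C_n; 28 people gives n = 14. So Q = C_14 = 2674440.
P + Q = 208012 + 2674440 = 2882452.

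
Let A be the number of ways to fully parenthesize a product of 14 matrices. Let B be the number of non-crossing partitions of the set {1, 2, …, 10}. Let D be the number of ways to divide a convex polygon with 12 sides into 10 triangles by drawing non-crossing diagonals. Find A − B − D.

709308

Bracketing 14 factors into binary products is counted by C_{14−1} = C_13. So A = C_13 = 742900.
Non-crossing partitions of an n-element set are counted by C_n; here n = 10. So B = C_10 = 16796.
Triangulations of a convex m-gon are counted by C_{m−2}; with m = 12 this is C_10. So D = C_10 = 16796.
A − B − D = 742900 − 16796 − 16796 = 709308.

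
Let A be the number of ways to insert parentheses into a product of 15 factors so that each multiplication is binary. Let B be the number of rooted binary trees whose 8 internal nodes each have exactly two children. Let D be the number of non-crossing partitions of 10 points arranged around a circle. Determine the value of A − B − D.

2656214

Ways to associate a product of 15 factors correspond to binary trees on 15 leaves, so the count is C_14. So A = C_14 = 2674440.
Full binary trees with n internal nodes are counted by C_n; here n = 8. So B = C_8 = 1430.
Non-crossing partitions of an n-element set are counted by C_n; here n = 10. So D = C_10 = 16796.
A − B − D = 2674440 − 1430 − 16796 = 2656214.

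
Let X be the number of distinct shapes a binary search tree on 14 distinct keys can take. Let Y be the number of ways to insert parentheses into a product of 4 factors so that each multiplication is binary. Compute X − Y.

Rooted binary trees with 14 nodes (each child slot possibly empty) number C_14. So X = C_14 = 2674440.
Bracketing 4 factors into binary products is counted by C_{4−1} = C_3. So Y = C_3 = 5.
X − Y = 2674440 − 5 = 2674435.

2674435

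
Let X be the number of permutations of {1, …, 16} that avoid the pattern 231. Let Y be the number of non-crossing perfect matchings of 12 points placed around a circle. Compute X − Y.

Permutations of [n] avoiding any single length-3 pattern are counted by C_n; here n = 16. So X = C_16 = 35357670.
Non-crossing perfect matchings of 2n points on a circle are counted by C_n; with 12 points, n = 6. So Y = C_6 = 132.
X − Y = 35357670 − 132 = 35357538.

35357538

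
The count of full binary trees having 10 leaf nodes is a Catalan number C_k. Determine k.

A full binary tree with L leaves has L−1 internal nodes and is counted by C_{L−1}; L = 10 gives C_9.

9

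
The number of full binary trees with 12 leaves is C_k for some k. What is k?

Full binary trees with 12 leaves have 12−1 = 11 internal nodes, so there are C_11 of them.

11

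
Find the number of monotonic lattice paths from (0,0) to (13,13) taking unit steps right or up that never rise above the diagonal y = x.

742900

Monotone paths in an n×n grid that stay weakly below the diagonal are counted by C_n; here n = 13.
C_13 = C(26,13)/14 = 10400600/14 = 742900.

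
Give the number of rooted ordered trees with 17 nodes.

Rooted ordered (plane) trees on m nodes have m−1 edges and are counted by C_{m−1}; m = 17 gives C_16.
C_16 = C(32,16)/17 = 601080390/17 = 35357670.

35357670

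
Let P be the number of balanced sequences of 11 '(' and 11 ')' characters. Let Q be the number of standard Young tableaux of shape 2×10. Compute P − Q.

Balanced strings of n pairs of brackets are counted by C_n; here n = 11. So P = C_11 = 58786.
By the hook-length formula (or a Dyck-path bijection), SYT of shape 2×10 number C_10. So Q = C_10 = 16796.
P − Q = 58786 − 16796 = 41990.

41990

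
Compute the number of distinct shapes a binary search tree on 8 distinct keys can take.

1430

Binary trees (left/right distinguished) on n nodes are counted by C_n; here n = 8.
C_8 = 1430.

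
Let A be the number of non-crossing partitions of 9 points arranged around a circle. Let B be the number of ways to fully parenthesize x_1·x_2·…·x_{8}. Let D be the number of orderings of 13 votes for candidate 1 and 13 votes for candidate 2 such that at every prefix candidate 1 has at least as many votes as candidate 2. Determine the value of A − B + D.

747333

The non-crossing partitions of [9] form a lattice of size C_9. So A = C_9 = 4862.
Bracketing 8 factors into binary products is counted by C_{8−1} = C_7. So B = C_7 = 429.
Ballot sequences with n votes each where one side never trails are Dyck words, counted by C_n; here n = 13. So D = C_13 = 742900.
A − B + D = 4862 − 429 + 742900 = 747333.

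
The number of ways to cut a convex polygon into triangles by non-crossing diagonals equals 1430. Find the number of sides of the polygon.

10

Triangulations of a convex m-gon are counted by C_{m−2}. Since C_8 = 1430, the index is 8.
So m − 2 = 8, giving m = 10 sides.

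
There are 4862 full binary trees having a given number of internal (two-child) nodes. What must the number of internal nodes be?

Full binary trees with n internal nodes are counted by C_n, and C_9 = 4862.

9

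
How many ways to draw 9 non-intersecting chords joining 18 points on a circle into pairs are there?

4862

Pairing 18 circle points by 9 non-crossing chords gives C_9 matchings.
C_9 = C(18,9)/10 = 48620/10 = 4862.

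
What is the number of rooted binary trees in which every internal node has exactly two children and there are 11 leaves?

16796

A full binary tree with L leaves has L−1 internal nodes and is counted by C_{L−1}; L = 11 gives C_10.
C_10 = C(20,10)/11 = 184756/11 = 16796.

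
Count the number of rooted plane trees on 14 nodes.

742900

Rooted ordered (plane) trees on m nodes have m−1 edges and are counted by C_{m−1}; m = 14 gives C_13.
C_13 = C(26,13)/14 = 10400600/14 = 742900.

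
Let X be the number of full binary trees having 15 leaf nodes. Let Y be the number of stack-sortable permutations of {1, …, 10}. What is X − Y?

2657644

A full binary tree with L leaves has L−1 internal nodes and is counted by C_{L−1}; L = 15 gives C_14. So X = C_14 = 2674440.
Stack-sortable permutations are exactly the 231-avoiding ones, counted by C_n; here n = 10. So Y = C_10 = 16796.
X − Y = 2674440 − 16796 = 2657644.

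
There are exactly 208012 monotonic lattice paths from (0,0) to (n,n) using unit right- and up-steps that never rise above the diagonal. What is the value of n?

Such diagonal-avoiding paths in an n×n grid are counted by C_n; 208012 = C_12.

12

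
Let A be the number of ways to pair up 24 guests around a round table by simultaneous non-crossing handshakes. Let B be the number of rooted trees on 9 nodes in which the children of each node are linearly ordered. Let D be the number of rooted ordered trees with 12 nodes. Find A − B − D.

With 24 = 2·12 people, non-crossing handshake pairings are non-crossing perfect matchings on a circle, counted by C_12. So A = C_12 = 208012.
Rooted ordered (plane) trees on m nodes have m−1 edges and are counted by C_{m−1}; m = 9 gives C_8. So B = C_8 = 1430.
A rooted plane tree on 12 nodes has 11 edges, and such trees are counted by C_11. So D = C_11 = 58786.
A − B − D = 208012 − 1430 − 58786 = 147796.

147796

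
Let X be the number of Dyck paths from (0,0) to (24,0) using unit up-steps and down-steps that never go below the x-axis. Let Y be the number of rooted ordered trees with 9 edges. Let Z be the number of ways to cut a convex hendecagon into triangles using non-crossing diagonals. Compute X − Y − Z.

Paths of 12 up- and 12 down-steps that never dip below the axis are Dyck paths; their count is C_12. So X = C_12 = 208012.
A rooted plane tree with 9 edges has 10 nodes, and the count is C_9. So Y = C_9 = 4862.
Triangulations of a convex m-gon are counted by C_{m−2}; with m = 11 this is C_9. So Z = C_9 = 4862.
X − Y − Z = 208012 − 4862 − 4862 = 198288.

198288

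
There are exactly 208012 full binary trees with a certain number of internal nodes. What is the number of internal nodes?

Full binary trees with n internal nodes are counted by C_n, and C_12 = 208012.

12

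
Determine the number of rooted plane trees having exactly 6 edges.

132

Rooted ordered trees with n edges are counted by C_n; here n = 6.
C_6 = C(12,6)/7 = 924/7 = 132.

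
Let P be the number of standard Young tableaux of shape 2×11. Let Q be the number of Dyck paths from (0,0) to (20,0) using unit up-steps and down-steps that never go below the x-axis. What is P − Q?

41990

By the hook-length formula (or a Dyck-path bijection), SYT of shape 2×11 number C_11. So P = C_11 = 58786.
Paths of 10 up- and 10 down-steps that never dip below the axis are Dyck paths; their count is C_10. So Q = C_10 = 16796.
P − Q = 58786 − 16796 = 41990.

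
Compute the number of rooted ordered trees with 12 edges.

A rooted plane tree with 12 edges has 13 nodes, and the count is C_12.
C_12 = C(24,12)/13 = 2704156/13 = 208012.

208012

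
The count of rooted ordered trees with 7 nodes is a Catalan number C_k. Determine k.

6

A rooted plane tree on 7 nodes has 6 edges, and such trees are counted by C_6.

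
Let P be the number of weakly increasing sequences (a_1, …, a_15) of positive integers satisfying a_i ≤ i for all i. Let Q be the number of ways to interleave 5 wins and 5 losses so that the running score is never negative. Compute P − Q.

Weakly increasing sequences with a_i ≤ i biject with Dyck paths of semilength 15, so there are C_15. So P = C_15 = 9694845.
Reading a vote for the leader as '(' and for the other as ')' turns such a sequence into a balanced string of 5 pairs, so the count is C_5. So Q = C_5 = 42.
P − Q = 9694845 − 42 = 9694803.

9694803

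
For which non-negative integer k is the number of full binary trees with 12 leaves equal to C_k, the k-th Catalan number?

A full binary tree with L leaves has L−1 internal nodes and is counted by C_{L−1}; L = 12 gives C_11.

11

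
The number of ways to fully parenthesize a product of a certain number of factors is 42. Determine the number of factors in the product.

6

Parenthesizations of m factors are counted by C_{m−1}. The Catalan number equal to 42 is C_5.
So the index is 5, and the number of factors is 5 + 1 = 6.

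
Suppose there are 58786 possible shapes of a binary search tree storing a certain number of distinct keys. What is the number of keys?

Binary search tree shapes on n keys are counted by C_n, and C_11 = 58786.

11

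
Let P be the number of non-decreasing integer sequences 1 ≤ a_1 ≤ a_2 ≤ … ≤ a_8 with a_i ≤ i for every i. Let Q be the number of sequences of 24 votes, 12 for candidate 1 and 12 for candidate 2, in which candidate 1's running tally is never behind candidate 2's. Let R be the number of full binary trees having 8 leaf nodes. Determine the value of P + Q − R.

209013

Weakly increasing sequences with a_i ≤ i biject with Dyck paths of semilength 8, so there are C_8. So P = C_8 = 1430.
Reading a vote for the leader as '(' and for the other as ')' turns such a sequence into a balanced string of 12 pairs, so the count is C_12. So Q = C_12 = 208012.
A full binary tree with L leaves has L−1 internal nodes and is counted by C_{L−1}; L = 8 gives C_7. So R = C_7 = 429.
P + Q − R = 1430 + 208012 − 429 = 209013.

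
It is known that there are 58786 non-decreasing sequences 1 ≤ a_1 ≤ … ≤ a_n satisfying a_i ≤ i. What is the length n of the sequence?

11

Such sub-staircase sequences of length n are counted by C_n. Since C_11 = 58786, the index is 11.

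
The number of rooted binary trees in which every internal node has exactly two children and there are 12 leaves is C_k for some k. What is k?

11

Full binary trees with 12 leaves have 12−1 = 11 internal nodes, so there are C_11 of them.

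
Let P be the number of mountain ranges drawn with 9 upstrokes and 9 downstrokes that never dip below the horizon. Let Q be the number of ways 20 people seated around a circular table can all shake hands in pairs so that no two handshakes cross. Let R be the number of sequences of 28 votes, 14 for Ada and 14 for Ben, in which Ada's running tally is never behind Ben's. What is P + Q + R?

A Dyck path with 9 up-steps and 9 down-steps has semilength 9, so there are C_9 of them. So P = C_9 = 4862.
Non-crossing handshake pairings of 2n people are counted by C_n; 20 people gives n = 10. So Q = C_10 = 16796.
Reading a vote for the leader as '(' and for the other as ')' turns such a sequence into a balanced string of 14 pairs, so the count is C_14. So R = C_14 = 2674440.
P + Q + R = 4862 + 16796 + 2674440 = 2696098.

2696098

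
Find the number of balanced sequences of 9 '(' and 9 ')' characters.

4862

Balanced strings of n pairs of brackets are counted by C_n; here n = 9.
C_9 = C(18,9)/10 = 48620/10 = 4862.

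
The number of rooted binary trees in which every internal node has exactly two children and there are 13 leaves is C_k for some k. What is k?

12

A full binary tree with L leaves has L−1 internal nodes and is counted by C_{L−1}; L = 13 gives C_12.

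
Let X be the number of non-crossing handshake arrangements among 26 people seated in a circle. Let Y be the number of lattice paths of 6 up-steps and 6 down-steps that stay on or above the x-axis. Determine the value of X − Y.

742768

Non-crossing handshake pairings of 2n people are counted by C_n; 26 people gives n = 13. So X = C_13 = 742900.
Dyck paths of semilength n (length 2n) are counted by C_n; here n = 6. So Y = C_6 = 132.
X − Y = 742900 − 132 = 742768.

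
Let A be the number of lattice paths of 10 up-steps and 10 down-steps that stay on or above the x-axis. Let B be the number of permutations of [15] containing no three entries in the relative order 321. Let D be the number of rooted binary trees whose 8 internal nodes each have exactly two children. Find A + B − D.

Paths of 10 up- and 10 down-steps that never dip below the axis are Dyck paths; their count is C_10. So A = C_10 = 16796.
Permutations of [n] avoiding any single length-3 pattern are counted by C_n; here n = 15. So B = C_15 = 9694845.
The number of full binary trees on 8 internal nodes is the Catalan number C_8. So D = C_8 = 1430.
A + B − D = 16796 + 9694845 − 1430 = 9710211.

9710211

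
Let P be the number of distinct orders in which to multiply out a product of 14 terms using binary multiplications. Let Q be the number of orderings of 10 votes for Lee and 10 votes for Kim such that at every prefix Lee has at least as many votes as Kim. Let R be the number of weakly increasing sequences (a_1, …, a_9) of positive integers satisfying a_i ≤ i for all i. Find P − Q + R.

Ways to associate a product of 14 factors correspond to binary trees on 14 leaves, so the count is C_13. So P = C_13 = 742900.
Ballot sequences with n votes each where one side never trails are Dyck words, counted by C_n; here n = 10. So Q = C_10 = 16796.
Such sub-staircase sequences of length n are counted by C_n; here n = 9. So R = C_9 = 4862.
P − Q + R = 742900 − 16796 + 4862 = 730966.

730966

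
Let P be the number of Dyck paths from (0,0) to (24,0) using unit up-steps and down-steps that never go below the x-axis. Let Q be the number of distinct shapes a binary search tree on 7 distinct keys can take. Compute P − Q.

207583

Dyck paths of semilength n (length 2n) are counted by C_n; here n = 12. So P = C_12 = 208012.
Binary trees (left/right distinguished) on n nodes are counted by C_n; here n = 7. So Q = C_7 = 429.
P − Q = 208012 − 429 = 207583.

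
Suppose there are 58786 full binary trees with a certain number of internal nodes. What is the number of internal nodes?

11

Full binary trees with n internal nodes are counted by C_n. The Catalan number equal to 58786 is C_11.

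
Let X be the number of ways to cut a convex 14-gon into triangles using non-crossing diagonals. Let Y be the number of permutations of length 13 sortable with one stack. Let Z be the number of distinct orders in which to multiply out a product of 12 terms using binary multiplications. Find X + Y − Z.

892126

Triangulations of a convex m-gon are counted by C_{m−2}; with m = 14 this is C_12. So X = C_12 = 208012.
By Knuth's characterisation, the stack-sortable permutations of length 13 are the 231-avoiders, numbering C_13. So Y = C_13 = 742900.
Bracketing 12 factors into binary products is counted by C_{12−1} = C_11. So Z = C_11 = 58786.
X + Y − Z = 208012 + 742900 − 58786 = 892126.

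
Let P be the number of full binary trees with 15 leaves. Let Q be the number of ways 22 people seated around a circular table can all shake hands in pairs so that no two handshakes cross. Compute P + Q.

Full binary trees with 15 leaves have 15−1 = 14 internal nodes, so there are C_14 of them. So P = C_14 = 2674440.
Non-crossing handshake pairings of 2n people are counted by C_n; 22 people gives n = 11. So Q = C_11 = 58786.
P + Q = 2674440 + 58786 = 2733226.

2733226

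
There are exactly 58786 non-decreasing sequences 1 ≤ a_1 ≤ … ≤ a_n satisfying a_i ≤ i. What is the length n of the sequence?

Such sub-staircase sequences of length n are counted by C_n. Since C_11 = 58786, the index is 11.

11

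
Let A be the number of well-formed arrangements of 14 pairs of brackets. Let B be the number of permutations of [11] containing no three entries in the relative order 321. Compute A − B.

With 14 pairs the number of balanced bracket strings is the Catalan number C_14. So A = C_14 = 2674440.
Permutations of [n] avoiding any single length-3 pattern are counted by C_n; here n = 11. So B = C_11 = 58786.
A − B = 2674440 − 58786 = 2615654.

2615654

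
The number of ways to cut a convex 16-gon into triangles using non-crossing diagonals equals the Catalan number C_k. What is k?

A convex 16-gon is triangulated into 14 triangles, and the number of such triangulations is the Catalan number C_{16−2} = C_14.

14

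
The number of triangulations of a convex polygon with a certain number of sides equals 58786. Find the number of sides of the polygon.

13

Triangulations of a convex m-gon are counted by C_{m−2}. The Catalan number equal to 58786 is C_11.
So m − 2 = 11, giving m = 13 sides.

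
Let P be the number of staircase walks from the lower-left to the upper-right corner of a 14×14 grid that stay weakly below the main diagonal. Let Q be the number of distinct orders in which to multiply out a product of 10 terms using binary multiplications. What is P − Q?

2669578

Sub-diagonal monotone paths from (0,0) to (14,14) biject with Dyck paths of semilength 14, giving C_14. So P = C_14 = 2674440.
Ways to associate a product of 10 factors correspond to binary trees on 10 leaves, so the count is C_9. So Q = C_9 = 4862.
P − Q = 2674440 − 4862 = 2669578.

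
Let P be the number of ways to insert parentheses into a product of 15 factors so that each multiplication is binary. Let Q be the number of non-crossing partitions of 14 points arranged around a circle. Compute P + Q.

5348880

Parenthesizations of m factors correspond to full binary trees with m leaves, counted by C_{m−1}; m = 15 gives C_14. So P = C_14 = 2674440.
Non-crossing partitions of an n-element set are counted by C_n; here n = 14. So Q = C_14 = 2674440.
P + Q = 2674440 + 2674440 = 5348880.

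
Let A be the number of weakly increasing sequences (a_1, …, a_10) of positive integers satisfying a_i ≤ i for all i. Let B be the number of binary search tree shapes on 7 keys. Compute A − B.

16367

Weakly increasing sequences with a_i ≤ i biject with Dyck paths of semilength 10, so there are C_10. So A = C_10 = 16796.
There are C_n binary search tree shapes on n keys; with n = 7 that is C_7. So B = C_7 = 429.
A − B = 16796 − 429 = 16367.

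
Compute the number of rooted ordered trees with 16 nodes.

9694845

A rooted plane tree on 16 nodes has 15 edges, and such trees are counted by C_15.
C_15 = 9694845.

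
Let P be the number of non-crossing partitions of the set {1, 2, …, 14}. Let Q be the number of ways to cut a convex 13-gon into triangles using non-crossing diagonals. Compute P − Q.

2615654

The non-crossing partitions of [14] form a lattice of size C_14. So P = C_14 = 2674440.
Triangulations of a convex m-gon are counted by C_{m−2}; with m = 13 this is C_11. So Q = C_11 = 58786.
P − Q = 2674440 − 58786 = 2615654.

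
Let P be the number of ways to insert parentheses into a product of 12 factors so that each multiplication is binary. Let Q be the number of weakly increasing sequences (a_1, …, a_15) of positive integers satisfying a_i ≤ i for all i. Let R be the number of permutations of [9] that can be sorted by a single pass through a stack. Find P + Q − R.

9748769

Parenthesizations of m factors correspond to full binary trees with m leaves, counted by C_{m−1}; m = 12 gives C_11. So P = C_11 = 58786.
Weakly increasing sequences with a_i ≤ i biject with Dyck paths of semilength 15, so there are C_15. So Q = C_15 = 9694845.
By Knuth's characterisation, the stack-sortable permutations of length 9 are the 231-avoiders, numbering C_9. So R = C_9 = 4862.
P + Q − R = 58786 + 9694845 − 4862 = 9748769.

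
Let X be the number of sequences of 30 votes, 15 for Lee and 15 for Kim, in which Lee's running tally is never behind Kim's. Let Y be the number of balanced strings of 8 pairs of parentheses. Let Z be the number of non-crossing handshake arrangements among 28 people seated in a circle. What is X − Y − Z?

Reading a vote for the leader as '(' and for the other as ')' turns such a sequence into a balanced string of 15 pairs, so the count is C_15. So X = C_15 = 9694845.
A balanced arrangement of 8 bracket pairs is a Dyck word of semilength 8, so the count is C_8. So Y = C_8 = 1430.
Non-crossing handshake pairings of 2n people are counted by C_n; 28 people gives n = 14. So Z = C_14 = 2674440.
X − Y − Z = 9694845 − 1430 − 2674440 = 7018975.

7018975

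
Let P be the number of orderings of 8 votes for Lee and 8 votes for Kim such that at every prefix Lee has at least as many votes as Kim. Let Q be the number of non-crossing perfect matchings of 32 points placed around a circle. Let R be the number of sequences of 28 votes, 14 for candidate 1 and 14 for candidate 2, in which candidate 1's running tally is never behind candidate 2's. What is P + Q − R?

32684660

Reading a vote for the leader as '(' and for the other as ')' turns such a sequence into a balanced string of 8 pairs, so the count is C_8. So P = C_8 = 1430.
Pairing 32 circle points by 16 non-crossing chords gives C_16 matchings. So Q = C_16 = 35357670.
Reading a vote for the leader as '(' and for the other as ')' turns such a sequence into a balanced string of 14 pairs, so the count is C_14. So R = C_14 = 2674440.
P + Q − R = 1430 + 35357670 − 2674440 = 32684660.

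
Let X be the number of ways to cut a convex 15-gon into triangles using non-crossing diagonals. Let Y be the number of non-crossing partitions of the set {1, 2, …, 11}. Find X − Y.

684114

A convex 15-gon is triangulated into 13 triangles, and the number of such triangulations is the Catalan number C_{15−2} = C_13. So X = C_13 = 742900.
Non-crossing partitions of an n-element set are counted by C_n; here n = 11. So Y = C_11 = 58786.
X − Y = 742900 − 58786 = 684114.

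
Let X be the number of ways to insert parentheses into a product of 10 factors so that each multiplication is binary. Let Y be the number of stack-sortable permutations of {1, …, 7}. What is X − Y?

4433

Parenthesizations of m factors correspond to full binary trees with m leaves, counted by C_{m−1}; m = 10 gives C_9. So X = C_9 = 4862.
By Knuth's characterisation, the stack-sortable permutations of length 7 are the 231-avoiders, numbering C_7. So Y = C_7 = 429.
X − Y = 4862 − 429 = 4433.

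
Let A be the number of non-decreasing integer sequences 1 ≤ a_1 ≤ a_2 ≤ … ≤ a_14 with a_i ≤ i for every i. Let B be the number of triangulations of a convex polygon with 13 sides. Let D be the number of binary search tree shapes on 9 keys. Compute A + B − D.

2728364

Such sub-staircase sequences of length n are counted by C_n; here n = 14. So A = C_14 = 2674440.
The number of triangulations of a 13-gon is the Catalan number C_11 (index = sides − 2). So B = C_11 = 58786.
Binary trees (left/right distinguished) on n nodes are counted by C_n; here n = 9. So D = C_9 = 4862.
A + B − D = 2674440 + 58786 − 4862 = 2728364.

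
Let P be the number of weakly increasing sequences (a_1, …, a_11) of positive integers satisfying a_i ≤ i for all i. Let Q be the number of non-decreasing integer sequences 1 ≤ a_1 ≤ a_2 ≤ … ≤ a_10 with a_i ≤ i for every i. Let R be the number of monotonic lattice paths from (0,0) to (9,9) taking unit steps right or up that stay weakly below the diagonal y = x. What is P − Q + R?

Weakly increasing sequences with a_i ≤ i biject with Dyck paths of semilength 11, so there are C_11. So P = C_11 = 58786.
Weakly increasing sequences with a_i ≤ i biject with Dyck paths of semilength 10, so there are C_10. So Q = C_10 = 16796.
Sub-diagonal monotone paths from (0,0) to (9,9) biject with Dyck paths of semilength 9, giving C_9. So R = C_9 = 4862.
P − Q + R = 58786 − 16796 + 4862 = 46852.

46852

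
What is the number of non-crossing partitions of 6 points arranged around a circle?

132

The non-crossing partitions of [6] form a lattice of size C_6.
C_6 = C(12,6)/7 = 924/7 = 132.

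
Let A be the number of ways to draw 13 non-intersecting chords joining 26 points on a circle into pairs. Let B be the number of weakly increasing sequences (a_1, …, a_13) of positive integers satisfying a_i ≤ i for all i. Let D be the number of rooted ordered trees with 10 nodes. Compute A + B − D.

1480938

Pairing 26 circle points by 13 non-crossing chords gives C_13 matchings. So A = C_13 = 742900.
Weakly increasing sequences with a_i ≤ i biject with Dyck paths of semilength 13, so there are C_13. So B = C_13 = 742900.
Rooted ordered (plane) trees on m nodes have m−1 edges and are counted by C_{m−1}; m = 10 gives C_9. So D = C_9 = 4862.
A + B − D = 742900 + 742900 − 4862 = 1480938.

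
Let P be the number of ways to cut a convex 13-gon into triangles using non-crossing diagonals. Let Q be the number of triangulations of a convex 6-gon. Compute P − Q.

58772

The number of triangulations of a 13-gon is the Catalan number C_11 (index = sides − 2). So P = C_11 = 58786.
A convex 6-gon is triangulated into 4 triangles, and the number of such triangulations is the Catalan number C_{6−2} = C_4. So Q = C_4 = 14.
P − Q = 58786 − 14 = 58772.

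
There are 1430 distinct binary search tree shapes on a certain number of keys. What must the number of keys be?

Binary search tree shapes on n keys are counted by C_n; 1430 = C_8.

8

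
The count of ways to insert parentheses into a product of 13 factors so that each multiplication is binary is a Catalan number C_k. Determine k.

Parenthesizations of m factors correspond to full binary trees with m leaves, counted by C_{m−1}; m = 13 gives C_12.

12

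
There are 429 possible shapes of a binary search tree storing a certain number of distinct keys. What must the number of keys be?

7

Binary search tree shapes on n keys are counted by C_n. The Catalan number equal to 429 is C_7.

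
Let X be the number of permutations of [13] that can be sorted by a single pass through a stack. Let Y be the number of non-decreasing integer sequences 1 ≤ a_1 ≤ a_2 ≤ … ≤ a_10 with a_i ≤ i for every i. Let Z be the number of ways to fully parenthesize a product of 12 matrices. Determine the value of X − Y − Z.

667318

Stack-sortable permutations are exactly the 231-avoiding ones, counted by C_n; here n = 13. So X = C_13 = 742900.
Such sub-staircase sequences of length n are counted by C_n; here n = 10. So Y = C_10 = 16796.
Parenthesizations of m factors correspond to full binary trees with m leaves, counted by C_{m−1}; m = 12 gives C_11. So Z = C_11 = 58786.
X − Y − Z = 742900 − 16796 − 58786 = 667318.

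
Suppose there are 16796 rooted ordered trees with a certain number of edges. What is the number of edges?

10

Rooted ordered trees with n edges are counted by C_n; 16796 = C_10.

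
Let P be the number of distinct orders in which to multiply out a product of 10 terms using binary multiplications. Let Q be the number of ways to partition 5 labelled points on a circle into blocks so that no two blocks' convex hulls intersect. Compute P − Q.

Parenthesizations of m factors correspond to full binary trees with m leaves, counted by C_{m−1}; m = 10 gives C_9. So P = C_9 = 4862.
Non-crossing partitions of an n-element set are counted by C_n; here n = 5. So Q = C_5 = 42.
P − Q = 4862 − 42 = 4820.

4820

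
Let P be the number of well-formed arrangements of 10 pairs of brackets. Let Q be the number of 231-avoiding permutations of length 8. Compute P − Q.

15366

Balanced strings of n pairs of brackets are counted by C_n; here n = 10. So P = C_10 = 16796.
Permutations of [n] avoiding any single length-3 pattern are counted by C_n; here n = 8. So Q = C_8 = 1430.
P − Q = 16796 − 1430 = 15366.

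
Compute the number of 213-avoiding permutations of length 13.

Permutations of [n] avoiding any single length-3 pattern are counted by C_n; here n = 13.
C_13 = C(26,13)/14 = 10400600/14 = 742900.

742900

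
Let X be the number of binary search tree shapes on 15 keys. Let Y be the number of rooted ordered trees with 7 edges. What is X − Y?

Binary trees (left/right distinguished) on n nodes are counted by C_n; here n = 15. So X = C_15 = 9694845.
Rooted ordered trees with n edges are counted by C_n; here n = 7. So Y = C_7 = 429.
X − Y = 9694845 − 429 = 9694416.

9694416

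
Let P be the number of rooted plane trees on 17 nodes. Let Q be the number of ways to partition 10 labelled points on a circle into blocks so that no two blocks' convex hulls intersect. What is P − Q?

35340874

A rooted plane tree on 17 nodes has 16 edges, and such trees are counted by C_16. So P = C_16 = 35357670.
Non-crossing partitions of an n-element set are counted by C_n; here n = 10. So Q = C_10 = 16796.
P − Q = 35357670 − 16796 = 35340874.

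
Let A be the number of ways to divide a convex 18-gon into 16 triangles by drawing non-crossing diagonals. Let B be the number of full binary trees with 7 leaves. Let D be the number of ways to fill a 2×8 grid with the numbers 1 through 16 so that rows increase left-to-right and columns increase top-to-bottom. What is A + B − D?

35356372

Triangulations of a convex m-gon are counted by C_{m−2}; with m = 18 this is C_16. So A = C_16 = 35357670.
A full binary tree with L leaves has L−1 internal nodes and is counted by C_{L−1}; L = 7 gives C_6. So B = C_6 = 132.
Standard Young tableaux of shape 2×n are counted by C_n; here n = 8. So D = C_8 = 1430.
A + B − D = 35357670 + 132 − 1430 = 35356372.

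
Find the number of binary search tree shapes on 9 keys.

There are C_n binary search tree shapes on n keys; with n = 9 that is C_9.
C_9 = 4862.

4862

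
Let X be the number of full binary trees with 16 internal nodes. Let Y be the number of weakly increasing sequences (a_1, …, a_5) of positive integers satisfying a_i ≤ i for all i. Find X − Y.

35357628

The number of full binary trees on 16 internal nodes is the Catalan number C_16. So X = C_16 = 35357670.
Weakly increasing sequences with a_i ≤ i biject with Dyck paths of semilength 5, so there are C_5. So Y = C_5 = 42.
X − Y = 35357670 − 42 = 35357628.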